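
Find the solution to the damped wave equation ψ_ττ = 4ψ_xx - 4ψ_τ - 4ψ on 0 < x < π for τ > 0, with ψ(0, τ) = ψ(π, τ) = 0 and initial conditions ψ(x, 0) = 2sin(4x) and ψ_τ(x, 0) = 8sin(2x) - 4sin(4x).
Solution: Substitute ψ = exp(-2τ)u, i.e. u = exp(2τ)ψ.
By the product rule, ψ_τ = exp(-2τ)(u_τ - 2u), ψ_ττ = exp(-2τ)(u_ττ - 4u_τ + 4u), ψ_xx = exp(-2τ)u_xx.
Substituting into the PDE and dividing by exp(-2τ): u_ττ - 4u_τ + 4u = 4u_xx - 4(u_τ - 2u) - 4u.
The lower-order terms cancel, leaving the standard wave equation u_ττ = 4u_xx.
Initial data for u: u(x,0) = ψ(x,0) = 2sin(4x); u_τ(x,0) = ψ_τ(x,0) + 2ψ(x,0) = 8sin(2x). The boundary conditions carry over: u(0,τ) = u(π,τ) = 0.
Solve for u:
  Using separation of variables u = X(x)T(τ):
  Eigenfunctions: sin(nx), n = 1, 2, 3, ...
  General solution: u(x, τ) = Σ [A_n cos(2n τ) + B_n sin(2n τ)] sin(nx)
  From u(x,0) = 2sin(4x): A_4=2. From u_τ(x,0) = 8sin(2x), using u_τ(x,0) = Σ ω_n B_n sin(nx) with ω_n = 2n: B_2 = 8/4 = 2.
Hence u(x,τ) = 2sin(2x)sin(4τ) + 2sin(4x)cos(8τ).
Transform back: ψ(x,τ) = exp(-2τ)u(x,τ).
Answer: ψ(x, τ) = 2exp(-2τ)sin(2x)sin(4τ) + 2exp(-2τ)sin(4x)cos(8τ)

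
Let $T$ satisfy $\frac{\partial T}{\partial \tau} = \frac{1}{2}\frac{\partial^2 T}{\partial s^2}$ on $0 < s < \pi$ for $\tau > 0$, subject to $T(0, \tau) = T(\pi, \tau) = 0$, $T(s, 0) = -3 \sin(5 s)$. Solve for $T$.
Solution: Separating variables: $T = \sum c_n e^{-n^2\tau/2} \sin(ns)$. From $T(s,0) = -3 \sin(5 s)$: $c_5=-3$.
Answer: $T(s, \tau) = -3 e^{-25 \tau/2} \sin(5 s)$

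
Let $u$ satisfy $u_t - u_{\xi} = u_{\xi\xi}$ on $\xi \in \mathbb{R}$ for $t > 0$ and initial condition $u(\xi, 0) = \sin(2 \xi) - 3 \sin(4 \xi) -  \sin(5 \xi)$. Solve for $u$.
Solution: Moving frame: $\eta = \xi + t$, $\sigma = t$, $u = w(\eta,\sigma)$, so $u_t = w_{\sigma} + w_{\eta}$ and $u_{\xi\xi} = w_{\eta\eta}$.
Hence $u_t - u_{\xi} = w_{\sigma}$ and the PDE becomes the heat equation $w_{\sigma} = w_{\eta\eta}$ on $\eta \in \mathbb{R}$.
Initial data: $w(\eta,0) = u(\eta,0) = \sin(2 \eta) - 3 \sin(4 \eta) - \sin(5 \eta)$. Each mode $\sin(n\eta)$ decays as $e^{-n^2\sigma}$ on $\mathbb{R}$, so $w(\eta,\sigma) = \sum c_n e^{-n^2\sigma} \sin(n\eta)$ with $c_2=1, c_4=-3, c_5=-1$: $w(\eta,\sigma) = e^{-4 \sigma} \sin(2 \eta) - 3 e^{-16 \sigma} \sin(4 \eta) - e^{-25 \sigma} \sin(5 \eta)$.
Substituting back: $u(\xi,t) = w(\xi + t, t)$.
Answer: $u(\xi, t) = e^{-4 t} \sin(2 \xi + 2 t) - 3 e^{-16 t} \sin(4 \xi + 4 t) -  e^{-25 t} \sin(5 \xi + 5 t)$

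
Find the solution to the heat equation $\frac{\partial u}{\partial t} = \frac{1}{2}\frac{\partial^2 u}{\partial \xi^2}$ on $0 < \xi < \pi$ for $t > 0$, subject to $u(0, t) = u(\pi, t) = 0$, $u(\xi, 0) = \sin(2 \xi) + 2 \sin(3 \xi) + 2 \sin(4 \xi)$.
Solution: Using separation of variables $u = X(\xi)T(t)$:
Eigenfunctions: $\sin(n\xi)$, $n = 1, 2, 3, \ldots$
General solution: $u(\xi, t) = \sum c_n \sin(n\xi) e^{-n^2 t/2}$
Matching $u(\xi,0) = \sin(2 \xi) + 2 \sin(3 \xi) + 2 \sin(4 \xi)$ term by term: $c_2=1, c_3=2, c_4=2$.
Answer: $u(\xi, t) = e^{-2 t} \sin(2 \xi) + 2 e^{-8 t} \sin(4 \xi) + 2 e^{-9 t/2} \sin(3 \xi)$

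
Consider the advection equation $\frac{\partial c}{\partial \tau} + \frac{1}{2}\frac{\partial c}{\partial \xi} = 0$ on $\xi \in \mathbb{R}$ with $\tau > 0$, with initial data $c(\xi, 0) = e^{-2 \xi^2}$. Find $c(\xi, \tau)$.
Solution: By characteristics ($d\xi/d\tau = 1/2$), $c(\xi,\tau) = f(\xi - \frac{1}{2}\tau)$ with $f = c( \cdot , 0)$.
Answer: $c(\xi, \tau) = e^{-2 (-\tau/2 + \xi)^2}$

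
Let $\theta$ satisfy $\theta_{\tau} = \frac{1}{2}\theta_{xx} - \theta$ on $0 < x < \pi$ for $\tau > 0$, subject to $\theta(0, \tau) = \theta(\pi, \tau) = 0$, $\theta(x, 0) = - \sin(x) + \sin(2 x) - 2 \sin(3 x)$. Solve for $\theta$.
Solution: Substitute $\theta = e^{-\tau}u$.
Then $\theta_{\tau} = e^{-\tau}(u_{\tau} - u)$, $\theta_{xx} = e^{-\tau}u_{xx}$; substituting and dividing by $e^{-\tau}$, the lower-order terms cancel: $u_{\tau} = \frac{1}{2}u_{xx}$ (standard heat equation).
Data for $u$: $u(x,0) = \theta(x,0) = - \sin(x) + \sin(2 x) - 2 \sin(3 x)$. The boundary conditions carry over: $u(0,\tau) = u(\pi,\tau) = 0$.
Separating variables: $u = \sum c_n e^{-n^2\tau/2} \sin(nx)$. From $u(x,0) = - \sin(x) + \sin(2 x) - 2 \sin(3 x)$: $c_1=-1, c_2=1, c_3=-2$.
So $u(x,\tau) = e^{-2 \tau} \sin(2 x) - e^{-\tau/2} \sin(x) - 2 e^{-9 \tau/2} \sin(3 x)$, and $\theta(x,\tau) = e^{-\tau}u(x,\tau)$.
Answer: $\theta(x, \tau) = e^{-3 \tau} \sin(2 x) -  e^{-3 \tau/2} \sin(x) - 2 e^{-11 \tau/2} \sin(3 x)$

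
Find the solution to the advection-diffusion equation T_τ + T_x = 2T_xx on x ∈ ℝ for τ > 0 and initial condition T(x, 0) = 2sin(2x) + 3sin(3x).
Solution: Change to a moving frame: let η = x - τ, σ = τ and write T(x,τ) = u(η,σ).
By the chain rule T_τ = u_σ - u_η, T_x = u_η, T_xx = u_ηη.
Then T_τ + T_x = u_σ: the advection term cancels and the PDE becomes the heat equation u_σ = 2u_ηη on η ∈ ℝ.
Initial data: u(η,0) = T(η,0) = 2sin(2η) + 3sin(3η).
On η ∈ ℝ each mode satisfies (sin(nη))″ = -n² sin(nη), so exp(-2n²σ) sin(nη) solves the heat equation; by superposition u(η,σ) = Σ c_n exp(-2n²σ) sin(nη).
Reading off the coefficients: c_2=2, c_3=3, so u(η,σ) = 2exp(-8σ)sin(2η) + 3exp(-18σ)sin(3η).
Substituting back η = x - τ, σ = τ: T(x,τ) = u(x - τ, τ).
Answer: T(x, τ) = 2exp(-8τ)sin(2x - 2τ) + 3exp(-18τ)sin(3x - 3τ)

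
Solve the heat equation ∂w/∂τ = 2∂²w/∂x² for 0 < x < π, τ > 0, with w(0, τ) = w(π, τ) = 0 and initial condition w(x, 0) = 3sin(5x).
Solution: Using separation of variables w = X(x)T(τ):
Eigenfunctions: sin(nx), n = 1, 2, 3, ...
General solution: w(x, τ) = Σ c_n sin(nx) exp(-2n² τ)
Matching w(x,0) = 3sin(5x) term by term: c_5=3.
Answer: w(x, τ) = 3exp(-50τ)sin(5x)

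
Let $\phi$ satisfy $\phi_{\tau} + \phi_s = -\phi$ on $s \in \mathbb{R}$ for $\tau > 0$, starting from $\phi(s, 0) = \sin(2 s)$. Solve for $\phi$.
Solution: Substitute $\phi = e^{-\tau}u$.
Then $\phi_{\tau} = e^{-\tau}(u_{\tau} - u)$, $\phi_s = e^{-\tau}u_s$; substituting and dividing by $e^{-\tau}$, the lower-order terms cancel: $u_{\tau} + u_s = 0$ (standard advection equation).
Data for $u$: $u(s,0) = \phi(s,0) = \sin(2 s)$.
By characteristics ($ds/d\tau = 1$), $u(s,\tau) = f(s - \tau)$ with $f = u( \cdot , 0)$.
So $u(s,\tau) = \sin(2 s - 2 \tau)$, and $\phi(s,\tau) = e^{-\tau}u(s,\tau)$.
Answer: $\phi(s, \tau) = - e^{-\tau} \sin(2 \tau - 2 s)$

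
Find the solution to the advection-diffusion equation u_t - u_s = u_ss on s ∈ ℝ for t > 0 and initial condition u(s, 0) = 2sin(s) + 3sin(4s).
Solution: Moving frame: η = s + t, σ = t, u = w(η,σ), so u_t = w_σ + w_η and u_ss = w_ηη.
Hence u_t - u_s = w_σ and the PDE becomes the heat equation w_σ = w_ηη on η ∈ ℝ.
Initial data: w(η,0) = u(η,0) = 2sin(η) + 3sin(4η). Each mode sin(nη) decays as exp(-n²σ) on ℝ, so w(η,σ) = Σ c_n exp(-n²σ) sin(nη) with c_1=2, c_4=3: w(η,σ) = 2exp(-σ)sin(η) + 3exp(-16σ)sin(4η).
Substituting back: u(s,t) = w(s + t, t).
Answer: u(s, t) = 2exp(-t)sin(s + t) + 3exp(-16t)sin(4s + 4t)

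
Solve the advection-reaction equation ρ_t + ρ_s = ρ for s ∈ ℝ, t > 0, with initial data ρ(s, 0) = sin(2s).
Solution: Substitute ρ = exp(t)u, i.e. u = exp(-t)ρ.
By the product rule, ρ_t = exp(t)(u_t + u), ρ_s = exp(t)u_s.
Substituting into the PDE and dividing by exp(t): u_t + u + u_s = u.
The lower-order terms cancel, leaving the standard advection equation u_t + u_s = 0.
Initial data for u: u(s,0) = ρ(s,0) = sin(2s).
Solve for u:
  By method of characteristics (waves move right with speed 1):
  Along characteristics s - t = const, u is constant, so u(s,t) = f(s - t) with f = u(·, 0).
Hence u(s,t) = sin(2s - 2t).
Transform back: ρ(s,t) = exp(t)u(s,t).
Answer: ρ(s, t) = exp(t)sin(2s - 2t)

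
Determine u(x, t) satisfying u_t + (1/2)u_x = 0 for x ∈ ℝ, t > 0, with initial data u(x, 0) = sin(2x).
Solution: By method of characteristics (waves move right with speed 1/2):
Along characteristics x - (1/2)t = const, u is constant, so u(x,t) = f(x - (1/2)t) with f = u(·, 0).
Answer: u(x, t) = -sin(t - 2x)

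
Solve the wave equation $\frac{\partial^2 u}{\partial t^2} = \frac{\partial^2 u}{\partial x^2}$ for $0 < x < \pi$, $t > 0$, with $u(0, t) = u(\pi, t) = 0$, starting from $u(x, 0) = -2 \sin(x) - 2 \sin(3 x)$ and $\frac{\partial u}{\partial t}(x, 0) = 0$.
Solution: Separating variables: $u = \sum [A_n \cos(\omega_n t) + B_n \sin(\omega_n t)] \sin(nx)$, $\omega_n = n$. From ICs: $A_1=-2, A_3=-2$.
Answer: $u(x, t) = -2 \sin(x) \cos(t) - 2 \sin(3 x) \cos(3 t)$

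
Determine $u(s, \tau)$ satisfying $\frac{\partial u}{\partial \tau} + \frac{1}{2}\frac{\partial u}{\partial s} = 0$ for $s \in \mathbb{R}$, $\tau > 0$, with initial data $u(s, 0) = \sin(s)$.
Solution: By method of characteristics (waves move right with speed 1/2):
Along characteristics $s - \frac{1}{2}\tau =$ const, $u$ is constant, so $u(s,\tau) = f(s - \frac{1}{2}\tau)$ with $f = u( \cdot , 0)$.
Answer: $u(s, \tau) = - \sin(\tau/2 - s)$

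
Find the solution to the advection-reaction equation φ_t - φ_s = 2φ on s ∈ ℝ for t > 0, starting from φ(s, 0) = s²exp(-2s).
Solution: Substitute φ = exp(-2s)u.
Then φ_s = exp(-2s)(u_s - 2u), φ_t = exp(-2s)u_t; substituting and dividing by exp(-2s), the lower-order terms cancel: u_t - u_s = 0 (standard advection equation).
Data for u: u(s,0) = exp(2s)φ(s,0) = s².
By characteristics (ds/dt = -1), u(s,t) = f(s + t) with f = u(·, 0).
So u(s,t) = s² + 2st + t², and φ(s,t) = exp(-2s)u(s,t).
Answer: φ(s, t) = s²exp(-2s) + 2stexp(-2s) + t²exp(-2s)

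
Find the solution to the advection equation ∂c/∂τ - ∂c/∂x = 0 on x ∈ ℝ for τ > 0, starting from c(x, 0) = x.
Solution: By method of characteristics (waves move left with speed 1):
Along characteristics x + τ = const, c is constant, so c(x,τ) = f(x + τ) with f = c(·, 0).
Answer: c(x, τ) = x + τ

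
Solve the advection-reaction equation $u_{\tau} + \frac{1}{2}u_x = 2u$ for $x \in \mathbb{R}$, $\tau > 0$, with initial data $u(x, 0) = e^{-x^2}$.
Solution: Substitute $u = e^{2\tau}w$, i.e. $w = e^{-2\tau}u$.
By the product rule, $u_{\tau} = e^{2\tau}(w_{\tau} + 2w)$, $u_x = e^{2\tau}w_x$.
Substituting into the PDE and dividing by $e^{2\tau}$: $w_{\tau} + 2w + \frac{1}{2}w_x = 2w$.
The lower-order terms cancel, leaving the standard advection equation $w_{\tau} + \frac{1}{2}w_x = 0$.
Initial data for $w$: $w(x,0) = u(x,0) = e^{-x^2}$.
Solve for $w$:
  By method of characteristics (waves move right with speed 1/2):
  Along characteristics $x - \frac{1}{2}\tau =$ const, $w$ is constant, so $w(x,\tau) = f(x - \frac{1}{2}\tau)$ with $f = w( \cdot , 0)$.
Hence $w(x,\tau) = e^{-(x - \tau/2)^2}$.
Transform back: $u(x,\tau) = e^{2\tau}w(x,\tau)$.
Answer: $u(x, \tau) = e^{2 \tau} e^{-(-\tau/2 + x)^2}$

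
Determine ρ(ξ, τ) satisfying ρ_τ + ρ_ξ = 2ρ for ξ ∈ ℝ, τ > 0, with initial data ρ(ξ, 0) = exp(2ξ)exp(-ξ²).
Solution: Substitute ρ = exp(2ξ)u.
Then ρ_ξ = exp(2ξ)(u_ξ + 2u), ρ_τ = exp(2ξ)u_τ; substituting and dividing by exp(2ξ), the lower-order terms cancel: u_τ + u_ξ = 0 (standard advection equation).
Data for u: u(ξ,0) = exp(-2ξ)ρ(ξ,0) = exp(-ξ²).
By characteristics (dξ/dτ = 1), u(ξ,τ) = f(ξ - τ) with f = u(·, 0).
So u(ξ,τ) = exp(-(ξ - τ)²), and ρ(ξ,τ) = exp(2ξ)u(ξ,τ).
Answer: ρ(ξ, τ) = exp(2ξ)exp(-(ξ - τ)²)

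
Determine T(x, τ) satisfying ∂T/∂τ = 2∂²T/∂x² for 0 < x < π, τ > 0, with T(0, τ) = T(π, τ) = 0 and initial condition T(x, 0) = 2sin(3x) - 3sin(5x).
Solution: Using separation of variables T = X(x)G(τ):
Eigenfunctions: sin(nx), n = 1, 2, 3, ...
General solution: T(x, τ) = Σ c_n sin(nx) exp(-2n² τ)
Matching T(x,0) = 2sin(3x) - 3sin(5x) term by term: c_3=2, c_5=-3.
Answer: T(x, τ) = 2exp(-18τ)sin(3x) - 3exp(-50τ)sin(5x)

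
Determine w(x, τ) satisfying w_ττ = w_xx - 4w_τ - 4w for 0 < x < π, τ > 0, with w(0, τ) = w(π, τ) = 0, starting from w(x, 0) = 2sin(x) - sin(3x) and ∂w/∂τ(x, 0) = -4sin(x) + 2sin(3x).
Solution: Substitute w = exp(-2τ)u, i.e. u = exp(2τ)w.
By the product rule, w_τ = exp(-2τ)(u_τ - 2u), w_ττ = exp(-2τ)(u_ττ - 4u_τ + 4u), w_xx = exp(-2τ)u_xx.
Substituting into the PDE and dividing by exp(-2τ): u_ττ - 4u_τ + 4u = u_xx - 4(u_τ - 2u) - 4u.
The lower-order terms cancel, leaving the standard wave equation u_ττ = u_xx.
Initial data for u: u(x,0) = w(x,0) = 2sin(x) - sin(3x); u_τ(x,0) = w_τ(x,0) + 2w(x,0) = 0. The boundary conditions carry over: u(0,τ) = u(π,τ) = 0.
Solve for u:
  Using separation of variables u = X(x)T(τ):
  Eigenfunctions: sin(nx), n = 1, 2, 3, ...
  General solution: u(x, τ) = Σ [A_n cos(n τ) + B_n sin(n τ)] sin(nx)
  From u(x,0) = 2sin(x) - sin(3x): A_1=2, A_3=-1. From u_τ(x,0) = 0: all B_n = 0.
Hence u(x,τ) = 2sin(x)cos(τ) - sin(3x)cos(3τ).
Transform back: w(x,τ) = exp(-2τ)u(x,τ).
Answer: w(x, τ) = 2exp(-2τ)sin(x)cos(τ) - exp(-2τ)sin(3x)cos(3τ)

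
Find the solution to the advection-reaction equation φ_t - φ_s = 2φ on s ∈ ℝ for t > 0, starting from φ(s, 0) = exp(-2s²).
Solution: Substitute φ = exp(2t)u.
Then φ_t = exp(2t)(u_t + 2u), φ_s = exp(2t)u_s; substituting and dividing by exp(2t), the lower-order terms cancel: u_t - u_s = 0 (standard advection equation).
Data for u: u(s,0) = φ(s,0) = exp(-2s²).
By characteristics (ds/dt = -1), u(s,t) = f(s + t) with f = u(·, 0).
So u(s,t) = exp(-2(s + t)²), and φ(s,t) = exp(2t)u(s,t).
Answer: φ(s, t) = exp(2t)exp(-2(s + t)²)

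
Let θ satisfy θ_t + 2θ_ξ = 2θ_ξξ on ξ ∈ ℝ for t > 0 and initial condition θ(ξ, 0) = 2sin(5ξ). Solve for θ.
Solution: Change to a moving frame: let η = ξ - 2t, σ = t and write θ(ξ,t) = u(η,σ).
By the chain rule θ_t = u_σ - 2u_η, θ_ξ = u_η, θ_ξξ = u_ηη.
Then θ_t + 2θ_ξ = u_σ: the advection term cancels and the PDE becomes the heat equation u_σ = 2u_ηη on η ∈ ℝ.
Initial data: u(η,0) = θ(η,0) = 2sin(5η).
On η ∈ ℝ each mode satisfies (sin(nη))″ = -n² sin(nη), so exp(-2n²σ) sin(nη) solves the heat equation; by superposition u(η,σ) = Σ c_n exp(-2n²σ) sin(nη).
Reading off the coefficients: c_5=2, so u(η,σ) = 2exp(-50σ)sin(5η).
Substituting back η = ξ - 2t, σ = t: θ(ξ,t) = u(ξ - 2t, t).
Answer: θ(ξ, t) = -2exp(-50t)sin(10t - 5ξ)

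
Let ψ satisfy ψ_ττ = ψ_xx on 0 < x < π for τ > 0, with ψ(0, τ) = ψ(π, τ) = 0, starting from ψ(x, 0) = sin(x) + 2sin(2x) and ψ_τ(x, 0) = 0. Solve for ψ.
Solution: Using separation of variables ψ = X(x)T(τ):
Eigenfunctions: sin(nx), n = 1, 2, 3, ...
General solution: ψ(x, τ) = Σ [A_n cos(n τ) + B_n sin(n τ)] sin(nx)
From ψ(x,0) = sin(x) + 2sin(2x): A_1=1, A_2=2. From ψ_τ(x,0) = 0: all B_n = 0.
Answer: ψ(x, τ) = sin(x)cos(τ) + 2sin(2x)cos(2τ)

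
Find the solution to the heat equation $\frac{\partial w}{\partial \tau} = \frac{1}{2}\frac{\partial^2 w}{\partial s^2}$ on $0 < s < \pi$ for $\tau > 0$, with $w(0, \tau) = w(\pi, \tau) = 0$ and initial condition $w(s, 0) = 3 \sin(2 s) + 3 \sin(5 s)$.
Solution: Separating variables: $w = \sum c_n e^{-n^2\tau/2} \sin(ns)$. From $w(s,0) = 3 \sin(2 s) + 3 \sin(5 s)$: $c_2=3, c_5=3$.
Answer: $w(s, \tau) = 3 e^{-2 \tau} \sin(2 s) + 3 e^{-25 \tau/2} \sin(5 s)$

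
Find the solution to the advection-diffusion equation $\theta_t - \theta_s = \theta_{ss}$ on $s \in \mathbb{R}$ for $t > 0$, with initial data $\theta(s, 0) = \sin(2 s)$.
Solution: Change to a moving frame: let $\eta = s + t$, $\sigma = t$ and write $\theta(s,t) = u(\eta,\sigma)$.
By the chain rule $\theta_t = u_{\sigma} + u_{\eta}$, $\theta_s = u_{\eta}$, $\theta_{ss} = u_{\eta\eta}$.
Then $\theta_t - \theta_s = u_{\sigma}$: the advection term cancels and the PDE becomes the heat equation $u_{\sigma} = u_{\eta\eta}$ on $\eta \in \mathbb{R}$.
Initial data: $u(\eta,0) = \theta(\eta,0) = \sin(2 \eta)$.
On $\eta \in \mathbb{R}$ each mode satisfies $(\sin(n\eta))'' = -n^2 \sin(n\eta)$, so $e^{-n^2\sigma} \sin(n\eta)$ solves the heat equation; by superposition $u(\eta,\sigma) = \sum c_n e^{-n^2\sigma} \sin(n\eta)$.
Reading off the coefficients: $c_2=1$, so $u(\eta,\sigma) = e^{-4 \sigma} \sin(2 \eta)$.
Substituting back $\eta = s + t$, $\sigma = t$: $\theta(s,t) = u(s + t, t)$.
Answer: $\theta(s, t) = e^{-4 t} \sin(2 s + 2 t)$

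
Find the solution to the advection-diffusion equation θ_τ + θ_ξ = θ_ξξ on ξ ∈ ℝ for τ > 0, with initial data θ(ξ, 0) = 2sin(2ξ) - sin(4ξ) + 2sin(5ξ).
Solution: Moving frame: η = ξ - τ, σ = τ, θ = u(η,σ), so θ_τ = u_σ - u_η and θ_ξξ = u_ηη.
Hence θ_τ + θ_ξ = u_σ and the PDE becomes the heat equation u_σ = u_ηη on η ∈ ℝ.
Initial data: u(η,0) = θ(η,0) = 2sin(2η) - sin(4η) + 2sin(5η). Each mode sin(nη) decays as exp(-n²σ) on ℝ, so u(η,σ) = Σ c_n exp(-n²σ) sin(nη) with c_2=2, c_4=-1, c_5=2: u(η,σ) = 2exp(-4σ)sin(2η) - exp(-16σ)sin(4η) + 2exp(-25σ)sin(5η).
Substituting back: θ(ξ,τ) = u(ξ - τ, τ).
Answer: θ(ξ, τ) = 2exp(-4τ)sin(2ξ - 2τ) - exp(-16τ)sin(4ξ - 4τ) + 2exp(-25τ)sin(5ξ - 5τ)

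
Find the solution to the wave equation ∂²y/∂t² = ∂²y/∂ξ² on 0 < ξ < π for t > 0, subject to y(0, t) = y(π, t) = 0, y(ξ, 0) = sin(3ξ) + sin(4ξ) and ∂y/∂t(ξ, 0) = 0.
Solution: Separating variables: y = Σ [A_n cos(ω_n t) + B_n sin(ω_n t)] sin(nξ), ω_n = n. From ICs: A_3=1, A_4=1.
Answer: y(ξ, t) = sin(3ξ)cos(3t) + sin(4ξ)cos(4t)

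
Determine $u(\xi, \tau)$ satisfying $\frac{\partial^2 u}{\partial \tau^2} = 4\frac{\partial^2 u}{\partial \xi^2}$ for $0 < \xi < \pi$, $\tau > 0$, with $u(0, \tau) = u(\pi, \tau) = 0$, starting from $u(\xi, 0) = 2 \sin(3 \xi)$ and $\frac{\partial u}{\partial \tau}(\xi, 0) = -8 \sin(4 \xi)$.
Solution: Using separation of variables $u = X(\xi)T(\tau)$:
Eigenfunctions: $\sin(n\xi)$, $n = 1, 2, 3, \ldots$
General solution: $u(\xi, \tau) = \sum [A_n \cos(2n \tau) + B_n \sin(2n \tau)] \sin(n\xi)$
From $u(\xi,0) = 2 \sin(3 \xi)$: $A_3=2$. From $u_{\tau}(\xi,0) = -8 \sin(4 \xi)$, using $u_{\tau}(\xi,0) = \sum \omega_n B_n \sin(n\xi)$ with $\omega_n = 2n$: $B_4 = (-8)/8 = -1$.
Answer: $u(\xi, \tau) = - \sin(8 \tau) \sin(4 \xi) + 2 \sin(3 \xi) \cos(6 \tau)$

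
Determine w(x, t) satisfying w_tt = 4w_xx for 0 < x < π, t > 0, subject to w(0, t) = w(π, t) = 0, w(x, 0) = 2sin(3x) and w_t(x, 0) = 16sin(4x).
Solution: Separating variables: w = Σ [A_n cos(ω_n t) + B_n sin(ω_n t)] sin(nx), ω_n = 2n. From ICs (B_n = velocity coefficient / ω_n): A_3=2, B_4=2.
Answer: w(x, t) = 2sin(8t)sin(4x) + 2sin(3x)cos(6t)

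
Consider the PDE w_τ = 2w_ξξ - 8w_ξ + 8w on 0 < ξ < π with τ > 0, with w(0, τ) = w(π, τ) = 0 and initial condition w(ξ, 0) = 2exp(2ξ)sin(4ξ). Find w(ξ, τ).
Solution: Substitute w = exp(2ξ)u.
Then w_ξ = exp(2ξ)(u_ξ + 2u), w_ξξ = exp(2ξ)(u_ξξ + 4u_ξ + 4u), w_τ = exp(2ξ)u_τ; substituting and dividing by exp(2ξ), the lower-order terms cancel: u_τ = 2u_ξξ (standard heat equation).
Data for u: u(ξ,0) = exp(-2ξ)w(ξ,0) = 2sin(4ξ). The boundary conditions carry over: u(0,τ) = u(π,τ) = 0.
Separating variables: u = Σ c_n exp(-2n²τ) sin(nξ). From u(ξ,0) = 2sin(4ξ): c_4=2.
So u(ξ,τ) = 2exp(-32τ)sin(4ξ), and w(ξ,τ) = exp(2ξ)u(ξ,τ).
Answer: w(ξ, τ) = 2exp(2ξ)exp(-32τ)sin(4ξ)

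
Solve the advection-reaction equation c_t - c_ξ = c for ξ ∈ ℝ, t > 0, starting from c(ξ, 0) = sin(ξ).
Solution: Substitute c = exp(t)u.
Then c_t = exp(t)(u_t + u), c_ξ = exp(t)u_ξ; substituting and dividing by exp(t), the lower-order terms cancel: u_t - u_ξ = 0 (standard advection equation).
Data for u: u(ξ,0) = c(ξ,0) = sin(ξ).
By characteristics (dξ/dt = -1), u(ξ,t) = f(ξ + t) with f = u(·, 0).
So u(ξ,t) = sin(t + ξ), and c(ξ,t) = exp(t)u(ξ,t).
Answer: c(ξ, t) = exp(t)sin(t + ξ)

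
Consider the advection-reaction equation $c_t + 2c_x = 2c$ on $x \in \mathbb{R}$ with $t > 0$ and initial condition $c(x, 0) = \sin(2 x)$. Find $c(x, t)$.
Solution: Substitute $c = e^{2t}u$, i.e. $u = e^{-2t}c$.
By the product rule, $c_t = e^{2t}(u_t + 2u)$, $c_x = e^{2t}u_x$.
Substituting into the PDE and dividing by $e^{2t}$: $u_t + 2u + 2u_x = 2u$.
The lower-order terms cancel, leaving the standard advection equation $u_t + 2u_x = 0$.
Initial data for $u$: $u(x,0) = c(x,0) = \sin(2 x)$.
Solve for $u$:
  By method of characteristics (waves move right with speed 2):
  Along characteristics $x - 2t =$ const, $u$ is constant, so $u(x,t) = f(x - 2t)$ with $f = u( \cdot , 0)$.
Hence $u(x,t) = - \sin(4 t - 2 x)$.
Transform back: $c(x,t) = e^{2t}u(x,t)$.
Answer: $c(x, t) = - e^{2 t} \sin(4 t - 2 x)$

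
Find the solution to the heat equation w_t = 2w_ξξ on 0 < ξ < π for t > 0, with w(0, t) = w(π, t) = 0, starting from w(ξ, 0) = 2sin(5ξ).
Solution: Using separation of variables w = X(ξ)T(t):
Eigenfunctions: sin(nξ), n = 1, 2, 3, ...
General solution: w(ξ, t) = Σ c_n sin(nξ) exp(-2n² t)
Matching w(ξ,0) = 2sin(5ξ) term by term: c_5=2.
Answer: w(ξ, t) = 2exp(-50t)sin(5ξ)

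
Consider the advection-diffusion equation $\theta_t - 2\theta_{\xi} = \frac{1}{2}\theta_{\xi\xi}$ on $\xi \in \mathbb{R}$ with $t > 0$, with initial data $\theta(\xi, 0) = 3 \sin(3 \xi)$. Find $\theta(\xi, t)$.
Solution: Change to a moving frame: let $\eta = \xi + 2t$, $\sigma = t$ and write $\theta(\xi,t) = u(\eta,\sigma)$.
By the chain rule $\theta_t = u_{\sigma} + 2u_{\eta}$, $\theta_{\xi} = u_{\eta}$, $\theta_{\xi\xi} = u_{\eta\eta}$.
Then $\theta_t - 2\theta_{\xi} = u_{\sigma}$: the advection term cancels and the PDE becomes the heat equation $u_{\sigma} = \frac{1}{2}u_{\eta\eta}$ on $\eta \in \mathbb{R}$.
Initial data: $u(\eta,0) = \theta(\eta,0) = 3 \sin(3 \eta)$.
On $\eta \in \mathbb{R}$ each mode satisfies $(\sin(n\eta))'' = -n^2 \sin(n\eta)$, so $e^{-n^2\sigma/2} \sin(n\eta)$ solves the heat equation; by superposition $u(\eta,\sigma) = \sum c_n e^{-n^2\sigma/2} \sin(n\eta)$.
Reading off the coefficients: $c_3=3$, so $u(\eta,\sigma) = 3 e^{-9 \sigma/2} \sin(3 \eta)$.
Substituting back $\eta = \xi + 2t$, $\sigma = t$: $\theta(\xi,t) = u(\xi + 2t, t)$.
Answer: $\theta(\xi, t) = 3 e^{-9 t/2} \sin(3 \xi + 6 t)$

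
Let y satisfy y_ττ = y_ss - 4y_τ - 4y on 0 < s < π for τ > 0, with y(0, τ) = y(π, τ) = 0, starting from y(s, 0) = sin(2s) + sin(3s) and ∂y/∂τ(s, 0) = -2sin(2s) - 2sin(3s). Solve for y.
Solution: Substitute y = exp(-2τ)u, i.e. u = exp(2τ)y.
By the product rule, y_τ = exp(-2τ)(u_τ - 2u), y_ττ = exp(-2τ)(u_ττ - 4u_τ + 4u), y_ss = exp(-2τ)u_ss.
Substituting into the PDE and dividing by exp(-2τ): u_ττ - 4u_τ + 4u = u_ss - 4(u_τ - 2u) - 4u.
The lower-order terms cancel, leaving the standard wave equation u_ττ = u_ss.
Initial data for u: u(s,0) = y(s,0) = sin(2s) + sin(3s); u_τ(s,0) = y_τ(s,0) + 2y(s,0) = 0. The boundary conditions carry over: u(0,τ) = u(π,τ) = 0.
Solve for u:
  Using separation of variables u = X(s)T(τ):
  Eigenfunctions: sin(ns), n = 1, 2, 3, ...
  General solution: u(s, τ) = Σ [A_n cos(n τ) + B_n sin(n τ)] sin(ns)
  From u(s,0) = sin(2s) + sin(3s): A_2=1, A_3=1. From u_τ(s,0) = 0: all B_n = 0.
Hence u(s,τ) = sin(2s)cos(2τ) + sin(3s)cos(3τ).
Transform back: y(s,τ) = exp(-2τ)u(s,τ).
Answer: y(s, τ) = exp(-2τ)sin(2s)cos(2τ) + exp(-2τ)sin(3s)cos(3τ)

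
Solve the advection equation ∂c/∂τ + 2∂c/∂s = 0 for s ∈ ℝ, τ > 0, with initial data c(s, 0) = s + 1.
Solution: By method of characteristics (waves move right with speed 2):
Along characteristics s - 2τ = const, c is constant, so c(s,τ) = f(s - 2τ) with f = c(·, 0).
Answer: c(s, τ) = s - 2τ + 1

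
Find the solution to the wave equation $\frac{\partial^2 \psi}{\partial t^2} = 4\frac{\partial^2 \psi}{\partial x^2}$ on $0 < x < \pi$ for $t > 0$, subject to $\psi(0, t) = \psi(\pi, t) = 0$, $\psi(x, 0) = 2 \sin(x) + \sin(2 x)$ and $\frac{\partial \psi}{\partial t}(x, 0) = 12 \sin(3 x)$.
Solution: Using separation of variables $\psi = X(x)T(t)$:
Eigenfunctions: $\sin(nx)$, $n = 1, 2, 3, \ldots$
General solution: $\psi(x, t) = \sum [A_n \cos(2n t) + B_n \sin(2n t)] \sin(nx)$
From $\psi(x,0) = 2 \sin(x) + \sin(2 x)$: $A_1=2, A_2=1$. From $\psi_t(x,0) = 12 \sin(3 x)$, using $\psi_t(x,0) = \sum \omega_n B_n \sin(nx)$ with $\omega_n = 2n$: $B_3 = 12/6 = 2$.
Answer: $\psi(x, t) = 2 \sin(6 t) \sin(3 x) + 2 \sin(x) \cos(2 t) + \sin(2 x) \cos(4 t)$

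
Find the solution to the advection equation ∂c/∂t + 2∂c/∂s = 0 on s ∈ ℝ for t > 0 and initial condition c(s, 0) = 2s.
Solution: By characteristics (ds/dt = 2), c(s,t) = f(s - 2t) with f = c(·, 0).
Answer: c(s, t) = 2s - 4t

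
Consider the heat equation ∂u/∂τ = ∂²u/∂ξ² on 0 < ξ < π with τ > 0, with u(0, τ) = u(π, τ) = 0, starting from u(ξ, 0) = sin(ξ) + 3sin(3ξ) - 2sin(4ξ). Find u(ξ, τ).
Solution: Separating variables: u = Σ c_n exp(-n²τ) sin(nξ). From u(ξ,0) = sin(ξ) + 3sin(3ξ) - 2sin(4ξ): c_1=1, c_3=3, c_4=-2.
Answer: u(ξ, τ) = exp(-τ)sin(ξ) + 3exp(-9τ)sin(3ξ) - 2exp(-16τ)sin(4ξ)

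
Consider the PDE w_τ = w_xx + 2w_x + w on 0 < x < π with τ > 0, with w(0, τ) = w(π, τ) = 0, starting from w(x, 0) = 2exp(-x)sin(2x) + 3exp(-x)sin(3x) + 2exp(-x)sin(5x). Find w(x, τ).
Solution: Substitute w = exp(-x)u, i.e. u = exp(x)w.
By the product rule, w_x = exp(-x)(u_x - u), w_xx = exp(-x)(u_xx - 2u_x + u), w_τ = exp(-x)u_τ.
Substituting into the PDE and dividing by exp(-x): u_τ = (u_xx - 2u_x + u) + 2(u_x - u) + u.
The lower-order terms cancel, leaving the standard heat equation u_τ = u_xx.
Initial data for u: u(x,0) = exp(x)w(x,0) = 2sin(2x) + 3sin(3x) + 2sin(5x). The boundary conditions carry over: u(0,τ) = u(π,τ) = 0.
Solve for u:
  Using separation of variables u = X(x)T(τ):
  Eigenfunctions: sin(nx), n = 1, 2, 3, ...
  General solution: u(x, τ) = Σ c_n sin(nx) exp(-n² τ)
  Matching u(x,0) = 2sin(2x) + 3sin(3x) + 2sin(5x) term by term: c_2=2, c_3=3, c_5=2.
Hence u(x,τ) = 2exp(-4τ)sin(2x) + 3exp(-9τ)sin(3x) + 2exp(-25τ)sin(5x).
Transform back: w(x,τ) = exp(-x)u(x,τ).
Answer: w(x, τ) = 2exp(-x)exp(-4τ)sin(2x) + 3exp(-x)exp(-9τ)sin(3x) + 2exp(-x)exp(-25τ)sin(5x)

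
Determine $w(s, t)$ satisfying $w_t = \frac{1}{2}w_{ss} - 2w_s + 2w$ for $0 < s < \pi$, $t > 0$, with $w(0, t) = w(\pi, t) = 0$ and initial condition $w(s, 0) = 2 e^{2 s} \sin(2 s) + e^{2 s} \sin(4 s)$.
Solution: Substitute $w = e^{2s}u$, i.e. $u = e^{-2s}w$.
By the product rule, $w_s = e^{2s}(u_s + 2u)$, $w_{ss} = e^{2s}(u_{ss} + 4u_s + 4u)$, $w_t = e^{2s}u_t$.
Substituting into the PDE and dividing by $e^{2s}$: $u_t = \frac{1}{2}(u_{ss} + 4u_s + 4u) - 2(u_s + 2u) + 2u$.
The lower-order terms cancel, leaving the standard heat equation $u_t = \frac{1}{2}u_{ss}$.
Initial data for $u$: $u(s,0) = e^{-2s}w(s,0) = 2 \sin(2 s) + \sin(4 s)$. The boundary conditions carry over: $u(0,t) = u(\pi,t) = 0$.
Solve for $u$:
  Using separation of variables $u = X(s)T(t)$:
  Eigenfunctions: $\sin(ns)$, $n = 1, 2, 3, \ldots$
  General solution: $u(s, t) = \sum c_n \sin(ns) e^{-n^2 t/2}$
  Matching $u(s,0) = 2 \sin(2 s) + \sin(4 s)$ term by term: $c_2=2, c_4=1$.
Hence $u(s,t) = 2 e^{-2 t} \sin(2 s) + e^{-8 t} \sin(4 s)$.
Transform back: $w(s,t) = e^{2s}u(s,t)$.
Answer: $w(s, t) = 2 e^{2 s} e^{-2 t} \sin(2 s) + e^{2 s} e^{-8 t} \sin(4 s)$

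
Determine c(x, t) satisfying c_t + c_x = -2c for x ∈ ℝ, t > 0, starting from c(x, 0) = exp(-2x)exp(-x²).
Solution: Substitute c = exp(-2x)u, i.e. u = exp(2x)c.
By the product rule, c_x = exp(-2x)(u_x - 2u), c_t = exp(-2x)u_t.
Substituting into the PDE and dividing by exp(-2x): u_t + (u_x - 2u) = -2u.
The lower-order terms cancel, leaving the standard advection equation u_t + u_x = 0.
Initial data for u: u(x,0) = exp(2x)c(x,0) = exp(-x²).
Solve for u:
  By method of characteristics (waves move right with speed 1):
  Along characteristics x - t = const, u is constant, so u(x,t) = f(x - t) with f = u(·, 0).
Hence u(x,t) = exp(-(-t + x)²).
Transform back: c(x,t) = exp(-2x)u(x,t).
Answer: c(x, t) = exp(-2x)exp(-(-t + x)²)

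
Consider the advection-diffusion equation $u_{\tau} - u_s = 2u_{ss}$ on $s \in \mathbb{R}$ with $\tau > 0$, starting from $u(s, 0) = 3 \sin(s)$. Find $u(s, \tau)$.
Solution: Moving frame: $\eta = s + \tau$, $\sigma = \tau$, $u = w(\eta,\sigma)$, so $u_{\tau} = w_{\sigma} + w_{\eta}$ and $u_{ss} = w_{\eta\eta}$.
Hence $u_{\tau} - u_s = w_{\sigma}$ and the PDE becomes the heat equation $w_{\sigma} = 2w_{\eta\eta}$ on $\eta \in \mathbb{R}$.
Initial data: $w(\eta,0) = u(\eta,0) = 3 \sin(\eta)$. Each mode $\sin(n\eta)$ decays as $e^{-2n^2\sigma}$ on $\mathbb{R}$, so $w(\eta,\sigma) = \sum c_n e^{-2n^2\sigma} \sin(n\eta)$ with $c_1=3$: $w(\eta,\sigma) = 3 e^{-2 \sigma} \sin(\eta)$.
Substituting back: $u(s,\tau) = w(s + \tau, \tau)$.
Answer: $u(s, \tau) = 3 e^{-2 \tau} \sin(\tau + s)$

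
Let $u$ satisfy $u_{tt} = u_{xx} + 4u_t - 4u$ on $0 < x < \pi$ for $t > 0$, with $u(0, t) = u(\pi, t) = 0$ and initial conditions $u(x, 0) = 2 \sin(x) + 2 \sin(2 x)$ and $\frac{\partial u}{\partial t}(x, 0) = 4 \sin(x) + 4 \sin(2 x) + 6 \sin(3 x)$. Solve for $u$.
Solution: Substitute $u = e^{2t}w$, i.e. $w = e^{-2t}u$.
By the product rule, $u_t = e^{2t}(w_t + 2w)$, $u_{tt} = e^{2t}(w_{tt} + 4w_t + 4w)$, $u_{xx} = e^{2t}w_{xx}$.
Substituting into the PDE and dividing by $e^{2t}$: $w_{tt} + 4w_t + 4w = w_{xx} + 4(w_t + 2w) - 4w$.
The lower-order terms cancel, leaving the standard wave equation $w_{tt} = w_{xx}$.
Initial data for $w$: $w(x,0) = u(x,0) = 2 \sin(x) + 2 \sin(2 x)$; $w_t(x,0) = u_t(x,0) - 2u(x,0) = 6 \sin(3 x)$. The boundary conditions carry over: $w(0,t) = w(\pi,t) = 0$.
Solve for $w$:
  Using separation of variables $w = X(x)T(t)$:
  Eigenfunctions: $\sin(nx)$, $n = 1, 2, 3, \ldots$
  General solution: $w(x, t) = \sum [A_n \cos(n t) + B_n \sin(n t)] \sin(nx)$
  From $w(x,0) = 2 \sin(x) + 2 \sin(2 x)$: $A_1=2, A_2=2$. From $w_t(x,0) = 6 \sin(3 x)$, using $w_t(x,0) = \sum \omega_n B_n \sin(nx)$ with $\omega_n = n$: $B_3 = 6/3 = 2$.
Hence $w(x,t) = 2 \sin(3 t) \sin(3 x) + 2 \sin(x) \cos(t) + 2 \sin(2 x) \cos(2 t)$.
Transform back: $u(x,t) = e^{2t}w(x,t)$.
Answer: $u(x, t) = 2 e^{2 t} \sin(3 t) \sin(3 x) + 2 e^{2 t} \sin(x) \cos(t) + 2 e^{2 t} \sin(2 x) \cos(2 t)$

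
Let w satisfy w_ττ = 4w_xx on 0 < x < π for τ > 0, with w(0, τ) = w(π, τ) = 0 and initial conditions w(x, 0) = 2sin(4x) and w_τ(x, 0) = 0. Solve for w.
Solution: Separating variables: w = Σ [A_n cos(ω_n τ) + B_n sin(ω_n τ)] sin(nx), ω_n = 2n. From ICs: A_4=2.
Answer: w(x, τ) = 2sin(4x)cos(8τ)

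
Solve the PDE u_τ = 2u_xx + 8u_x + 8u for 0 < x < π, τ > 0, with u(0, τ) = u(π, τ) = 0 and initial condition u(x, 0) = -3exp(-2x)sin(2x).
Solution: Substitute u = exp(-2x)w.
Then u_x = exp(-2x)(w_x - 2w), u_xx = exp(-2x)(w_xx - 4w_x + 4w), u_τ = exp(-2x)w_τ; substituting and dividing by exp(-2x), the lower-order terms cancel: w_τ = 2w_xx (standard heat equation).
Data for w: w(x,0) = exp(2x)u(x,0) = -3sin(2x). The boundary conditions carry over: w(0,τ) = w(π,τ) = 0.
Separating variables: w = Σ c_n exp(-2n²τ) sin(nx). From w(x,0) = -3sin(2x): c_2=-3.
So w(x,τ) = -3exp(-8τ)sin(2x), and u(x,τ) = exp(-2x)w(x,τ).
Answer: u(x, τ) = -3exp(-2x)exp(-8τ)sin(2x)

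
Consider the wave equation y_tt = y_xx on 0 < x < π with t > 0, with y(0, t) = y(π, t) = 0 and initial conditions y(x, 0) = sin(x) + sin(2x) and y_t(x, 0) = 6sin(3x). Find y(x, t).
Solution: Separating variables: y = Σ [A_n cos(ω_n t) + B_n sin(ω_n t)] sin(nx), ω_n = n. From ICs (B_n = velocity coefficient / ω_n): A_1=1, A_2=1, B_3=2.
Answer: y(x, t) = 2sin(3t)sin(3x) + sin(x)cos(t) + sin(2x)cos(2t)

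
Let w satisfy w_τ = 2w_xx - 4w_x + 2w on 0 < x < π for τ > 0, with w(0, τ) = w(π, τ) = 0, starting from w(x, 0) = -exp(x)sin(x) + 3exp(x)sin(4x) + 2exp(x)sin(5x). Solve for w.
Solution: Substitute w = exp(x)u.
Then w_x = exp(x)(u_x + u), w_xx = exp(x)(u_xx + 2u_x + u), w_τ = exp(x)u_τ; substituting and dividing by exp(x), the lower-order terms cancel: u_τ = 2u_xx (standard heat equation).
Data for u: u(x,0) = exp(-x)w(x,0) = -sin(x) + 3sin(4x) + 2sin(5x). The boundary conditions carry over: u(0,τ) = u(π,τ) = 0.
Separating variables: u = Σ c_n exp(-2n²τ) sin(nx). From u(x,0) = -sin(x) + 3sin(4x) + 2sin(5x): c_1=-1, c_4=3, c_5=2.
So u(x,τ) = -exp(-2τ)sin(x) + 3exp(-32τ)sin(4x) + 2exp(-50τ)sin(5x), and w(x,τ) = exp(x)u(x,τ).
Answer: w(x, τ) = -exp(x)exp(-2τ)sin(x) + 3exp(x)exp(-32τ)sin(4x) + 2exp(x)exp(-50τ)sin(5x)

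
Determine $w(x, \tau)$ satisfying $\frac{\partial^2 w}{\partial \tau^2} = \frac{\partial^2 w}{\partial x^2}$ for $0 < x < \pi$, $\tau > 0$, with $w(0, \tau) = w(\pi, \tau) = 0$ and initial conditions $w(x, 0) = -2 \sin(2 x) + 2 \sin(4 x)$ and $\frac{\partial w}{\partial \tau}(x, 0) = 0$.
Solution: Separating variables: $w = \sum [A_n \cos(\omega_n \tau) + B_n \sin(\omega_n \tau)] \sin(nx)$, $\omega_n = n$. From ICs: $A_2=-2, A_4=2$.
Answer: $w(x, \tau) = -2 \sin(2 x) \cos(2 \tau) + 2 \sin(4 x) \cos(4 \tau)$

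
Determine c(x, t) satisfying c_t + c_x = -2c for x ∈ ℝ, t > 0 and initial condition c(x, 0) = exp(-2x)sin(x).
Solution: Substitute c = exp(-2x)u, i.e. u = exp(2x)c.
By the product rule, c_x = exp(-2x)(u_x - 2u), c_t = exp(-2x)u_t.
Substituting into the PDE and dividing by exp(-2x): u_t + (u_x - 2u) = -2u.
The lower-order terms cancel, leaving the standard advection equation u_t + u_x = 0.
Initial data for u: u(x,0) = exp(2x)c(x,0) = sin(x).
Solve for u:
  By method of characteristics (waves move right with speed 1):
  Along characteristics x - t = const, u is constant, so u(x,t) = f(x - t) with f = u(·, 0).
Hence u(x,t) = -sin(t - x).
Transform back: c(x,t) = exp(-2x)u(x,t).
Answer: c(x, t) = -exp(-2x)sin(t - x)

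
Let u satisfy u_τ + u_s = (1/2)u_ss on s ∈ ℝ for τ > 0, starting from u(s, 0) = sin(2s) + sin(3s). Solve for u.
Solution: Change to a moving frame: let η = s - τ, σ = τ and write u(s,τ) = w(η,σ).
By the chain rule u_τ = w_σ - w_η, u_s = w_η, u_ss = w_ηη.
Then u_τ + u_s = w_σ: the advection term cancels and the PDE becomes the heat equation w_σ = (1/2)w_ηη on η ∈ ℝ.
Initial data: w(η,0) = u(η,0) = sin(2η) + sin(3η).
On η ∈ ℝ each mode satisfies (sin(nη))″ = -n² sin(nη), so exp(-n²σ/2) sin(nη) solves the heat equation; by superposition w(η,σ) = Σ c_n exp(-n²σ/2) sin(nη).
Reading off the coefficients: c_2=1, c_3=1, so w(η,σ) = exp(-2σ)sin(2η) + exp(-9σ/2)sin(3η).
Substituting back η = s - τ, σ = τ: u(s,τ) = w(s - τ, τ).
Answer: u(s, τ) = exp(-2τ)sin(2s - 2τ) + exp(-9τ/2)sin(3s - 3τ)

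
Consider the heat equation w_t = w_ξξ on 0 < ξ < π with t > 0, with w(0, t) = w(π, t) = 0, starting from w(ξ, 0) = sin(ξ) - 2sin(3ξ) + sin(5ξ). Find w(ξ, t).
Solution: Separating variables: w = Σ c_n exp(-n²t) sin(nξ). From w(ξ,0) = sin(ξ) - 2sin(3ξ) + sin(5ξ): c_1=1, c_3=-2, c_5=1.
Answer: w(ξ, t) = exp(-t)sin(ξ) - 2exp(-9t)sin(3ξ) + exp(-25t)sin(5ξ)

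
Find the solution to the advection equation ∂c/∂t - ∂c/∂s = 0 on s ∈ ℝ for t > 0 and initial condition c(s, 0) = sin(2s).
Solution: By method of characteristics (waves move left with speed 1):
Along characteristics s + t = const, c is constant, so c(s,t) = f(s + t) with f = c(·, 0).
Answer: c(s, t) = sin(2s + 2t)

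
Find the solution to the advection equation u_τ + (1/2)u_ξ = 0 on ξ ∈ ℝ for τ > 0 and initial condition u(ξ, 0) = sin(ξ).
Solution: By characteristics (dξ/dτ = 1/2), u(ξ,τ) = f(ξ - (1/2)τ) with f = u(·, 0).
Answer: u(ξ, τ) = sin(ξ - τ/2)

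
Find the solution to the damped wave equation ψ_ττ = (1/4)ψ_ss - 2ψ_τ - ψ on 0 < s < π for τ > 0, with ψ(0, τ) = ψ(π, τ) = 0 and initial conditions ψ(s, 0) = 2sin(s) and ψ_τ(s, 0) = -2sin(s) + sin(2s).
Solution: Substitute ψ = exp(-τ)u.
Then ψ_τ = exp(-τ)(u_τ - u), ψ_ττ = exp(-τ)(u_ττ - 2u_τ + u), ψ_ss = exp(-τ)u_ss; substituting and dividing by exp(-τ), the lower-order terms cancel: u_ττ = (1/4)u_ss (standard wave equation).
Data for u: u(s,0) = ψ(s,0) = 2sin(s); u_τ(s,0) = ψ_τ(s,0) + ψ(s,0) = sin(2s). The boundary conditions carry over: u(0,τ) = u(π,τ) = 0.
Separating variables: u = Σ [A_n cos(ω_n τ) + B_n sin(ω_n τ)] sin(ns), ω_n = n/2. From ICs (B_n = velocity coefficient / ω_n): A_1=2, B_2=1.
So u(s,τ) = 2sin(s)cos(τ/2) + sin(2s)sin(τ), and ψ(s,τ) = exp(-τ)u(s,τ).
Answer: ψ(s, τ) = 2exp(-τ)sin(s)cos(τ/2) + exp(-τ)sin(2s)sin(τ)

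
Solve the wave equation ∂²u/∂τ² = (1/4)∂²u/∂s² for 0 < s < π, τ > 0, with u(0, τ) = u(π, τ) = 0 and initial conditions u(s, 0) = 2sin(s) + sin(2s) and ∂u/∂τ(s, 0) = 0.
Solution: Separating variables: u = Σ [A_n cos(ω_n τ) + B_n sin(ω_n τ)] sin(ns), ω_n = n/2. From ICs: A_1=2, A_2=1.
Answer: u(s, τ) = 2sin(s)cos(τ/2) + sin(2s)cos(τ)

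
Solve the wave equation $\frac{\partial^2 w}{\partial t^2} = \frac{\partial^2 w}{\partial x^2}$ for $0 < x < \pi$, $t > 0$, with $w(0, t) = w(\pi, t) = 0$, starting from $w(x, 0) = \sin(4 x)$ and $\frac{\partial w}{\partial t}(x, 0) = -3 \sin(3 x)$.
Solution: Separating variables: $w = \sum [A_n \cos(\omega_n t) + B_n \sin(\omega_n t)] \sin(nx)$, $\omega_n = n$. From ICs ($B_n$ = velocity coefficient / $\omega_n$): $A_4=1, B_3=-1$.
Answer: $w(x, t) = - \sin(3 t) \sin(3 x) + \sin(4 x) \cos(4 t)$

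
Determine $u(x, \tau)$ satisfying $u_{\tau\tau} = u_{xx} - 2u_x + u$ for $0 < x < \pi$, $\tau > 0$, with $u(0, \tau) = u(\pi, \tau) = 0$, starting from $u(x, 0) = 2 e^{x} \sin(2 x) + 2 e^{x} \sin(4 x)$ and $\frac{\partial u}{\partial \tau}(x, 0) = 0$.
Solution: Substitute $u = e^{x}w$, i.e. $w = e^{-x}u$.
By the product rule, $u_x = e^{x}(w_x + w)$, $u_{xx} = e^{x}(w_{xx} + 2w_x + w)$, $u_{\tau\tau} = e^{x}w_{\tau\tau}$.
Substituting into the PDE and dividing by $e^{x}$: $w_{\tau\tau} = (w_{xx} + 2w_x + w) - 2(w_x + w) + w$.
The lower-order terms cancel, leaving the standard wave equation $w_{\tau\tau} = w_{xx}$.
Initial data for $w$: $w(x,0) = e^{-x}u(x,0) = 2 \sin(2 x) + 2 \sin(4 x)$; $w_{\tau}(x,0) = e^{-x}u_{\tau}(x,0) = 0$. The boundary conditions carry over: $w(0,\tau) = w(\pi,\tau) = 0$.
Solve for $w$:
  Using separation of variables $w = X(x)T(\tau)$:
  Eigenfunctions: $\sin(nx)$, $n = 1, 2, 3, \ldots$
  General solution: $w(x, \tau) = \sum [A_n \cos(n \tau) + B_n \sin(n \tau)] \sin(nx)$
  From $w(x,0) = 2 \sin(2 x) + 2 \sin(4 x)$: $A_2=2, A_4=2$. From $w_{\tau}(x,0) = 0$: all $B_n = 0$.
Hence $w(x,\tau) = 2 \sin(2 x) \cos(2 \tau) + 2 \sin(4 x) \cos(4 \tau)$.
Transform back: $u(x,\tau) = e^{x}w(x,\tau)$.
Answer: $u(x, \tau) = 2 e^{x} \sin(2 x) \cos(2 \tau) + 2 e^{x} \sin(4 x) \cos(4 \tau)$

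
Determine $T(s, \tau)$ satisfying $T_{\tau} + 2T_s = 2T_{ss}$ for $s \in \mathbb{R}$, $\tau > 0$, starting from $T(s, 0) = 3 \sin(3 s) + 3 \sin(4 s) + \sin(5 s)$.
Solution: Moving frame: $\eta = s - 2\tau$, $\sigma = \tau$, $T = u(\eta,\sigma)$, so $T_{\tau} = u_{\sigma} - 2u_{\eta}$ and $T_{ss} = u_{\eta\eta}$.
Hence $T_{\tau} + 2T_s = u_{\sigma}$ and the PDE becomes the heat equation $u_{\sigma} = 2u_{\eta\eta}$ on $\eta \in \mathbb{R}$.
Initial data: $u(\eta,0) = T(\eta,0) = 3 \sin(3 \eta) + 3 \sin(4 \eta) + \sin(5 \eta)$. Each mode $\sin(n\eta)$ decays as $e^{-2n^2\sigma}$ on $\mathbb{R}$, so $u(\eta,\sigma) = \sum c_n e^{-2n^2\sigma} \sin(n\eta)$ with $c_3=3, c_4=3, c_5=1$: $u(\eta,\sigma) = 3 e^{-18 \sigma} \sin(3 \eta) + 3 e^{-32 \sigma} \sin(4 \eta) + e^{-50 \sigma} \sin(5 \eta)$.
Substituting back: $T(s,\tau) = u(s - 2\tau, \tau)$.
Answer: $T(s, \tau) = -3 e^{-18 \tau} \sin(6 \tau - 3 s) - 3 e^{-32 \tau} \sin(8 \tau - 4 s) -  e^{-50 \tau} \sin(10 \tau - 5 s)$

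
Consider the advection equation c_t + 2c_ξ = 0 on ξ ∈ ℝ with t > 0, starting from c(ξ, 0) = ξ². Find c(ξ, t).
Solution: By characteristics (dξ/dt = 2), c(ξ,t) = f(ξ - 2t) with f = c(·, 0).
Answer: c(ξ, t) = 4t² - 4tξ + ξ²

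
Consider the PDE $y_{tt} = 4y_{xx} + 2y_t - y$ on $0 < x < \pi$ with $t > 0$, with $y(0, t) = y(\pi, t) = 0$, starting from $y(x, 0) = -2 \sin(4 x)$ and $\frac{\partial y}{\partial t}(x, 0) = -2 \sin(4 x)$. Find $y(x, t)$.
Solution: Substitute $y = e^{t}u$.
Then $y_t = e^{t}(u_t + u)$, $y_{tt} = e^{t}(u_{tt} + 2u_t + u)$, $y_{xx} = e^{t}u_{xx}$; substituting and dividing by $e^{t}$, the lower-order terms cancel: $u_{tt} = 4u_{xx}$ (standard wave equation).
Data for $u$: $u(x,0) = y(x,0) = -2 \sin(4 x)$; $u_t(x,0) = y_t(x,0) - y(x,0) = 0$. The boundary conditions carry over: $u(0,t) = u(\pi,t) = 0$.
Separating variables: $u = \sum [A_n \cos(\omega_n t) + B_n \sin(\omega_n t)] \sin(nx)$, $\omega_n = 2n$. From ICs: $A_4=-2$.
So $u(x,t) = -2 \sin(4 x) \cos(8 t)$, and $y(x,t) = e^{t}u(x,t)$.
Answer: $y(x, t) = -2 e^{t} \sin(4 x) \cos(8 t)$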